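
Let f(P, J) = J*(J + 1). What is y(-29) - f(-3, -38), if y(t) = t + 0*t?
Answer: -1435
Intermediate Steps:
f(P, J) = J*(1 + J)
y(t) = t (y(t) = t + 0 = t)
y(-29) - f(-3, -38) = -29 - (-38)*(1 - 38) = -29 - (-38)*(-37) = -29 - 1*1406 = -29 - 1406 = -1435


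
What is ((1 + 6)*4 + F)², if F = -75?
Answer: 2209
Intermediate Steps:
((1 + 6)*4 + F)² = ((1 + 6)*4 - 75)² = (7*4 - 75)² = (28 - 75)² = (-47)² = 2209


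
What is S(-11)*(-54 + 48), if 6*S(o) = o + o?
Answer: 22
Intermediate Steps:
S(o) = o/3 (S(o) = (o + o)/6 = (2*o)/6 = o/3)
S(-11)*(-54 + 48) = ((⅓)*(-11))*(-54 + 48) = -11/3*(-6) = 22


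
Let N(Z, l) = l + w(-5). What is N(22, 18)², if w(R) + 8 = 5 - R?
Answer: 400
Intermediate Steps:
w(R) = -3 - R (w(R) = -8 + (5 - R) = -3 - R)
N(Z, l) = 2 + l (N(Z, l) = l + (-3 - 1*(-5)) = l + (-3 + 5) = l + 2 = 2 + l)
N(22, 18)² = (2 + 18)² = 20² = 400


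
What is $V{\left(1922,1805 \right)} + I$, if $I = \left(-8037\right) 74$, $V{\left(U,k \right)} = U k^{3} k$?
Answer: $20401505102406512$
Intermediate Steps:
$V{\left(U,k \right)} = U k^{4}$
$I = -594738$
$V{\left(1922,1805 \right)} + I = 1922 \cdot 1805^{4} - 594738 = 1922 \cdot 10614726900625 - 594738 = 20401505103001250 - 594738 = 20401505102406512$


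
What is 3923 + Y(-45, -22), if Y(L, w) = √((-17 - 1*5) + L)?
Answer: 3923 + I*√67 ≈ 3923.0 + 8.1853*I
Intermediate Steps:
Y(L, w) = √(-22 + L) (Y(L, w) = √((-17 - 5) + L) = √(-22 + L))
3923 + Y(-45, -22) = 3923 + √(-22 - 45) = 3923 + √(-67) = 3923 + I*√67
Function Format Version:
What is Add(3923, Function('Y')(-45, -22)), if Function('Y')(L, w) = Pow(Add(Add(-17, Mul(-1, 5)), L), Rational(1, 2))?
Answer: Add(3923, Mul(I, Pow(67, Rational(1, 2)))) ≈ Add(3923.0, Mul(8.1853, I))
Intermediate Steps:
Function('Y')(L, w) = Pow(Add(-22, L), Rational(1, 2)) (Function('Y')(L, w) = Pow(Add(Add(-17, -5), L), Rational(1, 2)) = Pow(Add(-22, L), Rational(1, 2)))
Add(3923, Function('Y')(-45, -22)) = Add(3923, Pow(Add(-22, -45), Rational(1, 2))) = Add(3923, Pow(-67, Rational(1, 2))) = Add(3923, Mul(I, Pow(67, Rational(1, 2))))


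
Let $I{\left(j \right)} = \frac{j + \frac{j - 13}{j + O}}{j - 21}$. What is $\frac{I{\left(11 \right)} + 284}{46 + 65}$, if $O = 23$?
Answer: $\frac{24047}{9435} \approx 2.5487$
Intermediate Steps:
$I{\left(j \right)} = \frac{j + \frac{-13 + j}{23 + j}}{-21 + j}$ ($I{\left(j \right)} = \frac{j + \frac{j - 13}{j + 23}}{j - 21} = \frac{j + \frac{-13 + j}{23 + j}}{-21 + j}$)
$\frac{I{\left(11 \right)} + 284}{46 + 65} = \frac{\frac{-13 + 11^{2} + 24 \cdot 11}{-483 + 11^{2} + 2 \cdot 11} + 284}{46 + 65} = \frac{\frac{-13 + 121 + 264}{-483 + 121 + 22} + 284}{111} = \left(\frac{1}{-340} \cdot 372 + 284\right) \frac{1}{111} = \left(\left(- \frac{1}{340}\right) 372 + 284\right) \frac{1}{111} = \left(- \frac{93}{85} + 284\right) \frac{1}{111} = \frac{24047}{85} \cdot \frac{1}{111} = \frac{24047}{9435}$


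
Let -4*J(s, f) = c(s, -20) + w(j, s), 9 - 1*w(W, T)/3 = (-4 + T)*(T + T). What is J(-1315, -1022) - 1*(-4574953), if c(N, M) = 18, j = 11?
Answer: 28706677/4 ≈ 7.1767e+6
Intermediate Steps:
w(W, T) = 27 - 6*T*(-4 + T) (w(W, T) = 27 - 3*(-4 + T)*(T + T) = 27 - 3*(-4 + T)*2*T = 27 - 6*T*(-4 + T))
J(s, f) = -45/4 - 6*s + 3*s²/2 (J(s, f) = -(18 + (27 - 6*s² + 24*s))/4 = -(45 - 6*s² + 24*s)/4 = -45/4 - 6*s + 3*s²/2)
J(-1315, -1022) - 1*(-4574953) = (-45/4 - 6*(-1315) + (3/2)*(-1315)²) - 1*(-4574953) = (-45/4 + 7890 + (3/2)*1729225) + 4574953 = (-45/4 + 7890 + 5187675/2) + 4574953 = 10406865/4 + 4574953 = 28706677/4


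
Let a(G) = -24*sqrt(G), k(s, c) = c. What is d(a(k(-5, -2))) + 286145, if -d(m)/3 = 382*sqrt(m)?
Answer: 286145 - 2292*2**(3/4)*sqrt(3)*sqrt(-I) ≈ 2.8142e+5 + 4721.0*I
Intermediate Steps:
d(m) = -1146*sqrt(m)
d(a(k(-5, -2))) + 286145 = -1146*2*sqrt(6)*(2**(1/4)*sqrt(-I)) + 286145 = -1146*2*2**(3/4)*sqrt(3)*sqrt(-I) + 286145 = -2292*2**(3/4)*sqrt(3)*sqrt(-I) + 286145 = 286145 - 2292*2**(3/4)*sqrt(3)*sqrt(-I)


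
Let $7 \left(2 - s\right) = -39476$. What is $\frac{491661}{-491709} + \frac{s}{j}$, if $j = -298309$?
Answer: $- \frac{31699572641}{31114198199} \approx -1.0188$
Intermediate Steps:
$s = \frac{39490}{7}$ ($s = 2 - - \frac{39476}{7} = 2 + \frac{39476}{7} = \frac{39490}{7} \approx 5641.4$)
$\frac{491661}{-491709} + \frac{s}{j} = \frac{491661}{-491709} + \frac{39490}{7 \left(-298309\right)} = 491661 \left(- \frac{1}{491709}\right) + \frac{39490}{7} \left(- \frac{1}{298309}\right) = - \frac{163887}{163903} - \frac{3590}{189833} = - \frac{31699572641}{31114198199}$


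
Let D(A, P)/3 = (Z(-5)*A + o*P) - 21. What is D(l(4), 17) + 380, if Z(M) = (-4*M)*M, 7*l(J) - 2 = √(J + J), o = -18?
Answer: -4807/7 - 600*√2/7 ≈ -807.93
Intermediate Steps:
l(J) = 2/7 + √2*√J/7 (l(J) = 2/7 + √(J + J)/7 = 2/7 + √(2*J)/7 = 2/7 + (√2*√J)/7 = 2/7 + √2*√J/7)
Z(M) = -4*M²
D(A, P) = -63 - 300*A - 54*P (D(A, P) = 3*(((-4*(-5)²)*A - 18*P) - 21) = 3*(((-4*25)*A - 18*P) - 21) = 3*((-100*A - 18*P) - 21) = 3*(-21 - 100*A - 18*P) = -63 - 300*A - 54*P)
D(l(4), 17) + 380 = (-63 - 300*(2/7 + √2*√4/7) - 54*17) + 380 = (-63 - 300*(2/7 + (⅐)*√2*2) - 918) + 380 = (-63 - 300*(2/7 + 2*√2/7) - 918) + 380 = (-63 + (-600/7 - 600*√2/7) - 918) + 380 = (-7467/7 - 600*√2/7) + 380 = -4807/7 - 600*√2/7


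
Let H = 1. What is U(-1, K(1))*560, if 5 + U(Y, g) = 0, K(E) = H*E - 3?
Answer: -2800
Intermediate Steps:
K(E) = -3 + E (K(E) = 1*E - 3 = E - 3 = -3 + E)
U(Y, g) = -5 (U(Y, g) = -5 + 0 = -5)
U(-1, K(1))*560 = -5*560 = -2800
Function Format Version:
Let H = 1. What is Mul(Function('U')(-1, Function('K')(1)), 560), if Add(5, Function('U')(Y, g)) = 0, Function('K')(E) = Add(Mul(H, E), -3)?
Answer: -2800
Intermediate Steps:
Function('K')(E) = Add(-3, E) (Function('K')(E) = Add(Mul(1, E), -3) = Add(E, -3) = Add(-3, E))
Function('U')(Y, g) = -5 (Function('U')(Y, g) = Add(-5, 0) = -5)
Mul(Function('U')(-1, Function('K')(1)), 560) = Mul(-5, 560) = -2800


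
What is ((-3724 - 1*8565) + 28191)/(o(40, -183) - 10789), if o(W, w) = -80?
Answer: -15902/10869 ≈ -1.4631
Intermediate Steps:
((-3724 - 1*8565) + 28191)/(o(40, -183) - 10789) = ((-3724 - 1*8565) + 28191)/(-80 - 10789) = ((-3724 - 8565) + 28191)/(-10869) = (-12289 + 28191)*(-1/10869) = 15902*(-1/10869) = -15902/10869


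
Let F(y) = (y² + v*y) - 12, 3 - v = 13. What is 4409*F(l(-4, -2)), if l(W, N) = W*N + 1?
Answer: -92589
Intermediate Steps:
v = -10 (v = 3 - 1*13 = 3 - 13 = -10)
l(W, N) = 1 + N*W (l(W, N) = N*W + 1 = 1 + N*W)
F(y) = -12 + y² - 10*y (F(y) = (y² - 10*y) - 12 = -12 + y² - 10*y)
4409*F(l(-4, -2)) = 4409*(-12 + (1 - 2*(-4))² - 10*(1 - 2*(-4))) = 4409*(-12 + (1 + 8)² - 10*(1 + 8)) = 4409*(-12 + 9² - 10*9) = 4409*(-12 + 81 - 90) = 4409*(-21) = -92589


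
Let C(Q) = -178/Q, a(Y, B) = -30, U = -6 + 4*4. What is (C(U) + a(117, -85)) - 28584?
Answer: -143159/5 ≈ -28632.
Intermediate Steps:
U = 10 (U = -6 + 16 = 10)
(C(U) + a(117, -85)) - 28584 = (-178/10 - 30) - 28584 = (-178*⅒ - 30) - 28584 = (-89/5 - 30) - 28584 = -239/5 - 28584 = -143159/5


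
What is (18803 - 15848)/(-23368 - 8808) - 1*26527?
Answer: -853535707/32176 ≈ -26527.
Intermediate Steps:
(18803 - 15848)/(-23368 - 8808) - 1*26527 = 2955/(-32176) - 26527 = 2955*(-1/32176) - 26527 = -2955/32176 - 26527 = -853535707/32176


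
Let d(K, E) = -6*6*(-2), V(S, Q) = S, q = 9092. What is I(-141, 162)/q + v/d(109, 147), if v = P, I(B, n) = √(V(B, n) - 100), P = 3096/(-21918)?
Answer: -43/21918 + I*√241/9092 ≈ -0.0019619 + 0.0017075*I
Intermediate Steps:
d(K, E) = 72 (d(K, E) = -36*(-2) = 72)
P = -516/3653 (P = 3096*(-1/21918) = -516/3653 ≈ -0.14125)
I(B, n) = √(-100 + B) (I(B, n) = √(B - 100) = √(-100 + B))
v = -516/3653 ≈ -0.14125
I(-141, 162)/q + v/d(109, 147) = √(-100 - 141)/9092 - 516/3653/72 = √(-241)*(1/9092) - 516/3653*1/72 = (I*√241)*(1/9092) - 43/21918 = I*√241/9092 - 43/21918 = -43/21918 + I*√241/9092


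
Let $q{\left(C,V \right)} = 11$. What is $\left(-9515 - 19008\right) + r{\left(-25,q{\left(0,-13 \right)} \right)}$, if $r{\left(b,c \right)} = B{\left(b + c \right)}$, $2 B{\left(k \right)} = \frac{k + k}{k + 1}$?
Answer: $- \frac{370785}{13} \approx -28522.0$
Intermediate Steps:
$B{\left(k \right)} = \frac{k}{1 + k}$ ($B{\left(k \right)} = \frac{\left(k + k\right) \frac{1}{k + 1}}{2} = \frac{2 k \frac{1}{1 + k}}{2} = \frac{k}{1 + k}$)
$r{\left(b,c \right)} = \frac{b + c}{1 + b + c}$ ($r{\left(b,c \right)} = \frac{b + c}{1 + \left(b + c\right)} = \frac{b + c}{1 + b + c}$)
$\left(-9515 - 19008\right) + r{\left(-25,q{\left(0,-13 \right)} \right)} = \left(-9515 - 19008\right) + \frac{-25 + 11}{1 - 25 + 11} = -28523 + \frac{1}{-13} \left(-14\right) = -28523 - - \frac{14}{13} = -28523 + \frac{14}{13} = - \frac{370785}{13}$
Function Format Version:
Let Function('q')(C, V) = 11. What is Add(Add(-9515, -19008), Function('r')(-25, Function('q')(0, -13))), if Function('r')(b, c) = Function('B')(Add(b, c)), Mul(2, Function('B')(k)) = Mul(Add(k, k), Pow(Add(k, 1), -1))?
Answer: Rational(-370785, 13) ≈ -28522.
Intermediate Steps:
Function('B')(k) = Mul(k, Pow(Add(1, k), -1)) (Function('B')(k) = Mul(Rational(1, 2), Mul(Add(k, k), Pow(Add(k, 1), -1))) = Mul(Rational(1, 2), Mul(Mul(2, k), Pow(Add(1, k), -1))) = Mul(Rational(1, 2), Mul(2, k, Pow(Add(1, k), -1))) = Mul(k, Pow(Add(1, k), -1)))
Function('r')(b, c) = Mul(Pow(Add(1, b, c), -1), Add(b, c)) (Function('r')(b, c) = Mul(Add(b, c), Pow(Add(1, Add(b, c)), -1)) = Mul(Add(b, c), Pow(Add(1, b, c), -1)) = Mul(Pow(Add(1, b, c), -1), Add(b, c)))
Add(Add(-9515, -19008), Function('r')(-25, Function('q')(0, -13))) = Add(Add(-9515, -19008), Mul(Pow(Add(1, -25, 11), -1), Add(-25, 11))) = Add(-28523, Mul(Pow(-13, -1), -14)) = Add(-28523, Mul(Rational(-1, 13), -14)) = Add(-28523, Rational(14, 13)) = Rational(-370785, 13)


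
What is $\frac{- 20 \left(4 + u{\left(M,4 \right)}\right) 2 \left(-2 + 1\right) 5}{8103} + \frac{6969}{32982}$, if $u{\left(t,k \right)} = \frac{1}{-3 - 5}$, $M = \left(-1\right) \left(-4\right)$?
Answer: $\frac{1188853}{3873234} \approx 0.30694$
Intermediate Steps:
$M = 4$
$u{\left(t,k \right)} = - \frac{1}{8}$ ($u{\left(t,k \right)} = \frac{1}{-8} = - \frac{1}{8}$)
$\frac{- 20 \left(4 + u{\left(M,4 \right)}\right) 2 \left(-2 + 1\right) 5}{8103} + \frac{6969}{32982} = \frac{- 20 \left(4 - \frac{1}{8}\right) 2 \left(-2 + 1\right) 5}{8103} + \frac{6969}{32982} = - 20 \cdot \frac{31}{8} \cdot 2 \left(\left(-1\right) 5\right) \frac{1}{8103} + 6969 \cdot \frac{1}{32982} = \left(-20\right) \frac{31}{4} \left(-5\right) \frac{1}{8103} + \frac{101}{478} = \left(-155\right) \left(-5\right) \frac{1}{8103} + \frac{101}{478} = 775 \cdot \frac{1}{8103} + \frac{101}{478} = \frac{775}{8103} + \frac{101}{478} = \frac{1188853}{3873234}$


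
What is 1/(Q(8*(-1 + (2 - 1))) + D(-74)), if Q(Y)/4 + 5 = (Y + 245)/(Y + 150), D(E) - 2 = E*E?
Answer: 15/81968 ≈ 0.00018300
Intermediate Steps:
D(E) = 2 + E**2 (D(E) = 2 + E*E = 2 + E**2)
Q(Y) = -20 + 4*(245 + Y)/(150 + Y) (Q(Y) = -20 + 4*((Y + 245)/(Y + 150)) = -20 + 4*((245 + Y)/(150 + Y)) = -20 + 4*(245 + Y)/(150 + Y))
1/(Q(8*(-1 + (2 - 1))) + D(-74)) = 1/(4*(-505 - 32*(-1 + (2 - 1)))/(150 + 8*(-1 + (2 - 1))) + (2 + (-74)**2)) = 1/(4*(-505 - 32*(-1 + 1))/(150 + 8*(-1 + 1)) + (2 + 5476)) = 1/(4*(-505 - 32*0)/(150 + 8*0) + 5478) = 1/(4*(-505 - 4*0)/(150 + 0) + 5478) = 1/(4*(-505 + 0)/150 + 5478) = 1/(4*(1/150)*(-505) + 5478) = 1/(-202/15 + 5478) = 1/(81968/15) = 15/81968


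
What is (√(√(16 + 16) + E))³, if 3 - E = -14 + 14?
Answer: (3 + 4*√2)^(3/2) ≈ 25.471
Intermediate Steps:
E = 3 (E = 3 - (-14 + 14) = 3 - 1*0 = 3 + 0 = 3)
(√(√(16 + 16) + E))³ = (√(√(16 + 16) + 3))³ = (√(√32 + 3))³ = (√(4*√2 + 3))³ = (√(3 + 4*√2))³ = (3 + 4*√2)^(3/2)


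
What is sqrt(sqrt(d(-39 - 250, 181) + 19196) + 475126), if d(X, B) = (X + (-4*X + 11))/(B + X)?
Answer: sqrt(17104536 + 2*sqrt(6216870))/6 ≈ 689.39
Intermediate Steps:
d(X, B) = (11 - 3*X)/(B + X) (d(X, B) = (X + (11 - 4*X))/(B + X) = (11 - 3*X)/(B + X))
sqrt(sqrt(d(-39 - 250, 181) + 19196) + 475126) = sqrt(sqrt((11 - 3*(-39 - 250))/(181 + (-39 - 250)) + 19196) + 475126) = sqrt(sqrt((11 - 3*(-289))/(181 - 289) + 19196) + 475126) = sqrt(sqrt((11 + 867)/(-108) + 19196) + 475126) = sqrt(sqrt(-1/108*878 + 19196) + 475126) = sqrt(sqrt(-439/54 + 19196) + 475126) = sqrt(sqrt(1036145/54) + 475126) = sqrt(sqrt(6216870)/18 + 475126) = sqrt(475126 + sqrt(6216870)/18)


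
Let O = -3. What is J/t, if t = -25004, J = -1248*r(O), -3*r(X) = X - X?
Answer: 0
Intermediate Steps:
r(X) = 0 (r(X) = -(X - X)/3 = -⅓*0 = 0)
J = 0 (J = -1248*0 = 0)
J/t = 0/(-25004) = 0*(-1/25004) = 0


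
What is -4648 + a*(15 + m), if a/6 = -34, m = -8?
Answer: -6076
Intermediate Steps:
a = -204 (a = 6*(-34) = -204)
-4648 + a*(15 + m) = -4648 - 204*(15 - 8) = -4648 - 204*7 = -4648 - 1428 = -6076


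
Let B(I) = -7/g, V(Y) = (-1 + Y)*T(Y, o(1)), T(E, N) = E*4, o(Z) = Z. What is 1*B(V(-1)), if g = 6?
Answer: -7/6 ≈ -1.1667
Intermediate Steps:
T(E, N) = 4*E
V(Y) = 4*Y*(-1 + Y) (V(Y) = (-1 + Y)*(4*Y) = 4*Y*(-1 + Y))
B(I) = -7/6
1*B(V(-1)) = 1*(-7/6) = -7/6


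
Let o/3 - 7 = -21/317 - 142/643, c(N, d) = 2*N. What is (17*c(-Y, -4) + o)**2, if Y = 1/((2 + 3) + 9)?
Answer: 638531104103929/2035806751489 ≈ 313.65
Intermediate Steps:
Y = 1/14 (Y = 1/(5 + 9) = 1/14 ≈ 0.071429)
o = 4104900/203831 (o = 21 + 3*(-21/317 - 142/643) = 21 + 3*(-58517/203831) = 21 - 175551/203831 = 4104900/203831 ≈ 20.139)
(17*c(-Y, -4) + o)**2 = (17*(2*(-1*1/14)) + 4104900/203831)**2 = (17*(2*(-1/14)) + 4104900/203831)**2 = (17*(-1/7) + 4104900/203831)**2 = (-17/7 + 4104900/203831)**2 = (25269173/1426817)**2 = 638531104103929/2035806751489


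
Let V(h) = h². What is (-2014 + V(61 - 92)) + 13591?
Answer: 12538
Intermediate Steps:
(-2014 + V(61 - 92)) + 13591 = (-2014 + (61 - 92)²) + 13591 = (-2014 + (-31)²) + 13591 = (-2014 + 961) + 13591 = -1053 + 13591 = 12538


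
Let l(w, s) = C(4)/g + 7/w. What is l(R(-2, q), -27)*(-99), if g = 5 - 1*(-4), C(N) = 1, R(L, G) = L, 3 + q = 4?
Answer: 671/2 ≈ 335.50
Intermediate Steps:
q = 1 (q = -3 + 4 = 1)
g = 9 (g = 5 + 4 = 9)
l(w, s) = 1/9 + 7/w
l(R(-2, q), -27)*(-99) = ((1/9)*(63 - 2)/(-2))*(-99) = ((1/9)*(-1/2)*61)*(-99) = -61/18*(-99) = 671/2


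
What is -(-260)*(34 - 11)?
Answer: 5980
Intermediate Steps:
-(-260)*(34 - 11) = -(-260)*23 = -10*(-598) = 5980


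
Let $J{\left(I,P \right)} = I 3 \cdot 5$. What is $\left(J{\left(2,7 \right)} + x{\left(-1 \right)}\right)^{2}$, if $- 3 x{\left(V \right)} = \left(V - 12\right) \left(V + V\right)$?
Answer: $\frac{4096}{9} \approx 455.11$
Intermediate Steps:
$x{\left(V \right)} = - \frac{2 V \left(-12 + V\right)}{3}$ ($x{\left(V \right)} = - \frac{\left(V - 12\right) \left(V + V\right)}{3} = - \frac{\left(-12 + V\right) 2 V}{3} = - \frac{2 V \left(-12 + V\right)}{3}$)
$J{\left(I,P \right)} = 15 I$ ($J{\left(I,P \right)} = 3 I 5 = 15 I$)
$\left(J{\left(2,7 \right)} + x{\left(-1 \right)}\right)^{2} = \left(15 \cdot 2 + \frac{2}{3} \left(-1\right) \left(12 - -1\right)\right)^{2} = \left(30 + \frac{2}{3} \left(-1\right) \left(12 + 1\right)\right)^{2} = \left(30 + \frac{2}{3} \left(-1\right) 13\right)^{2} = \left(30 - \frac{26}{3}\right)^{2} = \left(\frac{64}{3}\right)^{2} = \frac{4096}{9}$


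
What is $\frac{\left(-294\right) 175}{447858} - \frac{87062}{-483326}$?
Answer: $\frac{1177024208}{18038451309} \approx 0.065251$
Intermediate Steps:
$\frac{\left(-294\right) 175}{447858} - \frac{87062}{-483326} = \left(-51450\right) \frac{1}{447858} - - \frac{43531}{241663} = - \frac{8575}{74643} + \frac{43531}{241663} = \frac{1177024208}{18038451309}$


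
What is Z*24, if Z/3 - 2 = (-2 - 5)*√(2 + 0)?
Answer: 144 - 504*√2 ≈ -568.76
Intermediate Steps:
Z = 6 - 21*√2 (Z = 6 + 3*((-2 - 5)*√(2 + 0)) = 6 + 3*(-7*√2) = 6 - 21*√2 ≈ -23.698)
Z*24 = (6 - 21*√2)*24 = 144 - 504*√2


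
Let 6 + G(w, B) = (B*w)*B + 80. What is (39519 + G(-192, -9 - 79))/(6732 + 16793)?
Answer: -289451/4705 ≈ -61.520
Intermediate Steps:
G(w, B) = 74 + w*B**2 (G(w, B) = -6 + ((B*w)*B + 80) = -6 + (w*B**2 + 80) = -6 + (80 + w*B**2) = 74 + w*B**2)
(39519 + G(-192, -9 - 79))/(6732 + 16793) = (39519 + (74 - 192*(-9 - 79)**2))/(6732 + 16793) = (39519 + (74 - 192*(-88)**2))/23525 = (39519 + (74 - 192*7744))*(1/23525) = (39519 + (74 - 1486848))*(1/23525) = (39519 - 1486774)*(1/23525) = -1447255*1/23525 = -289451/4705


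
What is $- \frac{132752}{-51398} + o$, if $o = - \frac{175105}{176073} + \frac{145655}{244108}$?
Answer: $\frac{2413478034154409}{1104564295790916} \approx 2.185$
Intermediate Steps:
$o = - \frac{17098618525}{42980827884}$ ($o = \left(-175105\right) \frac{1}{176073} + 145655 \cdot \frac{1}{244108} = - \frac{175105}{176073} + \frac{145655}{244108} = - \frac{17098618525}{42980827884} \approx -0.39782$)
$- \frac{132752}{-51398} + o = - \frac{132752}{-51398} - \frac{17098618525}{42980827884} = \left(-132752\right) \left(- \frac{1}{51398}\right) - \frac{17098618525}{42980827884} = \frac{66376}{25699} - \frac{17098618525}{42980827884} = \frac{2413478034154409}{1104564295790916}$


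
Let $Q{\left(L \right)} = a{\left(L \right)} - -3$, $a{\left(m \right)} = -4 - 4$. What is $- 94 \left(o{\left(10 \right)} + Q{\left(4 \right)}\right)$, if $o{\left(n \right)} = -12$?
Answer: $1598$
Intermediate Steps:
$a{\left(m \right)} = -8$
$Q{\left(L \right)} = -5$ ($Q{\left(L \right)} = -8 - -3 = -8 + 3 = -5$)
$- 94 \left(o{\left(10 \right)} + Q{\left(4 \right)}\right) = - 94 \left(-12 - 5\right) = \left(-94\right) \left(-17\right) = 1598$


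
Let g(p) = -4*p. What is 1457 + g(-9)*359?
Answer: 14381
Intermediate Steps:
1457 + g(-9)*359 = 1457 - 4*(-9)*359 = 1457 + 36*359 = 1457 + 12924 = 14381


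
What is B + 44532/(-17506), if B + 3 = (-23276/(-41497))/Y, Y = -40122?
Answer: -40395772524839/7286621437701 ≈ -5.5438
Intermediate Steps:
B = -2497425589/832471317 (B = -3 - 23276/(-41497)/(-40122) = -3 - 23276*(-1/41497)*(-1/40122) = -3 + (23276/41497)*(-1/40122) = -3 - 11638/832471317 = -2497425589/832471317 ≈ -3.0000)
B + 44532/(-17506) = -2497425589/832471317 + 44532/(-17506) = -2497425589/832471317 + 44532*(-1/17506) = -2497425589/832471317 - 22266/8753 = -40395772524839/7286621437701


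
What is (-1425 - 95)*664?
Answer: -1009280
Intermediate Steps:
(-1425 - 95)*664 = -1520*664 = -1009280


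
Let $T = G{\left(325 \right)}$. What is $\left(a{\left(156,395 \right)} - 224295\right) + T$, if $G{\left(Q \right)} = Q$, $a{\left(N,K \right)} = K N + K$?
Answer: $-161955$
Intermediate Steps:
$a{\left(N,K \right)} = K + K N$
$T = 325$
$\left(a{\left(156,395 \right)} - 224295\right) + T = \left(395 \left(1 + 156\right) - 224295\right) + 325 = \left(395 \cdot 157 - 224295\right) + 325 = \left(62015 - 224295\right) + 325 = -162280 + 325 = -161955$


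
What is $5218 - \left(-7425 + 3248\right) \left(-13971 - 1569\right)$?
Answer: $-64905362$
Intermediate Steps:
$5218 - \left(-7425 + 3248\right) \left(-13971 - 1569\right) = 5218 - \left(-4177\right) \left(-15540\right) = 5218 - 64910580 = -64905362$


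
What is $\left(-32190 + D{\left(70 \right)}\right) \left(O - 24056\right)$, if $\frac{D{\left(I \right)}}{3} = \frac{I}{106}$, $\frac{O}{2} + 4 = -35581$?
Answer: $\frac{162452223090}{53} \approx 3.0651 \cdot 10^{9}$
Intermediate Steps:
$O = -71170$ ($O = -8 + 2 \left(-35581\right) = -8 - 71162 = -71170$)
$D{\left(I \right)} = \frac{3 I}{106}$ ($D{\left(I \right)} = 3 \frac{I}{106} = \frac{3 I}{106}$)
$\left(-32190 + D{\left(70 \right)}\right) \left(O - 24056\right) = \left(-32190 + \frac{3}{106} \cdot 70\right) \left(-71170 - 24056\right) = \left(-32190 + \frac{105}{53}\right) \left(-95226\right) = \left(- \frac{1705965}{53}\right) \left(-95226\right) = \frac{162452223090}{53}$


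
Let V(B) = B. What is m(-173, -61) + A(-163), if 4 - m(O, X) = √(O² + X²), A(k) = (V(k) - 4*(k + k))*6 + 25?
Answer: 6875 - 5*√1346 ≈ 6691.6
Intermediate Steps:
A(k) = 25 - 42*k (A(k) = (k - 4*(k + k))*6 + 25 = (k - 8*k)*6 + 25 = -7*k*6 + 25 = -42*k + 25 = 25 - 42*k)
m(O, X) = 4 - √(O² + X²)
m(-173, -61) + A(-163) = (4 - √((-173)² + (-61)²)) + (25 - 42*(-163)) = (4 - √(29929 + 3721)) + (25 + 6846) = (4 - √33650) + 6871 = (4 - 5*√1346) + 6871 = 6875 - 5*√1346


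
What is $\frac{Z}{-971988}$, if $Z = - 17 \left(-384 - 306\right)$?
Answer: $- \frac{1955}{161998} \approx -0.012068$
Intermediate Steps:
$Z = 11730$ ($Z = \left(-17\right) \left(-690\right) = 11730$)
$\frac{Z}{-971988} = \frac{11730}{-971988} = 11730 \left(- \frac{1}{971988}\right) = - \frac{1955}{161998}$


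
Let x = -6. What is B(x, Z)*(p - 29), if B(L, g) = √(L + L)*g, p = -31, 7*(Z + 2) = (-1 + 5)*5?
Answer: -720*I*√3/7 ≈ -178.15*I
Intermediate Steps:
Z = 6/7 (Z = -2 + ((-1 + 5)*5)/7 = -2 + (4*5)/7 = -2 + (⅐)*20 = -2 + 20/7 = 6/7 ≈ 0.85714)
B(L, g) = g*√2*√L (B(L, g) = √(2*L)*g = (√2*√L)*g = g*√2*√L)
B(x, Z)*(p - 29) = (6*√2*√(-6)/7)*(-31 - 29) = (6*√2*(I*√6)/7)*(-60) = (12*I*√3/7)*(-60) = -720*I*√3/7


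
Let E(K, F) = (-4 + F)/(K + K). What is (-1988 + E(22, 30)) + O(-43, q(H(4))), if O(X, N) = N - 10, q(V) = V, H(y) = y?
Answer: -43855/22 ≈ -1993.4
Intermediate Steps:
E(K, F) = (-4 + F)/(2*K) (E(K, F) = (-4 + F)/((2*K)) = (-4 + F)*(1/(2*K)) = (-4 + F)/(2*K))
O(X, N) = -10 + N
(-1988 + E(22, 30)) + O(-43, q(H(4))) = (-1988 + (½)*(-4 + 30)/22) + (-10 + 4) = (-1988 + (½)*(1/22)*26) - 6 = (-1988 + 13/22) - 6 = -43723/22 - 6 = -43855/22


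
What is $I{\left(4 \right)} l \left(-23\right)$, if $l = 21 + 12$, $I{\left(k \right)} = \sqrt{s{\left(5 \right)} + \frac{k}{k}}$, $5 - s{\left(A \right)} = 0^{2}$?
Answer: $- 759 \sqrt{6} \approx -1859.2$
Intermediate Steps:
$s{\left(A \right)} = 5$ ($s{\left(A \right)} = 5 - 0^{2} = 5 - 0 = 5 + 0 = 5$)
$I{\left(k \right)} = \sqrt{6}$ ($I{\left(k \right)} = \sqrt{5 + \frac{k}{k}} = \sqrt{5 + 1} = \sqrt{6}$)
$l = 33$
$I{\left(4 \right)} l \left(-23\right) = \sqrt{6} \cdot 33 \left(-23\right) = 33 \sqrt{6} \left(-23\right) = - 759 \sqrt{6}$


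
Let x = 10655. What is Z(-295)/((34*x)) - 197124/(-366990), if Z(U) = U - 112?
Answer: 475084977/886329782 ≈ 0.53601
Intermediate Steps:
Z(U) = -112 + U
Z(-295)/((34*x)) - 197124/(-366990) = (-112 - 295)/((34*10655)) - 197124/(-366990) = -407/362270 - 197124*(-1/366990) = -407*1/362270 + 32854/61165 = -407/362270 + 32854/61165 = 475084977/886329782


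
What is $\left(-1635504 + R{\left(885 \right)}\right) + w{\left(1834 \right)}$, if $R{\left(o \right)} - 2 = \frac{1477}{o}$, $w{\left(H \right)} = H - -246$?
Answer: $- \frac{1445576993}{885} \approx -1.6334 \cdot 10^{6}$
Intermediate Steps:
$w{\left(H \right)} = 246 + H$ ($w{\left(H \right)} = H + 246 = 246 + H$)
$R{\left(o \right)} = 2 + \frac{1477}{o}$
$\left(-1635504 + R{\left(885 \right)}\right) + w{\left(1834 \right)} = \left(-1635504 + \left(2 + \frac{1477}{885}\right)\right) + \left(246 + 1834\right) = \left(-1635504 + \left(2 + 1477 \cdot \frac{1}{885}\right)\right) + 2080 = \left(-1635504 + \left(2 + \frac{1477}{885}\right)\right) + 2080 = \left(-1635504 + \frac{3247}{885}\right) + 2080 = - \frac{1447417793}{885} + 2080 = - \frac{1445576993}{885}$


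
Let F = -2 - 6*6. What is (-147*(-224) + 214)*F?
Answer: -1259396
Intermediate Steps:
F = -38 (F = -2 - 1*36 = -2 - 36 = -38)
(-147*(-224) + 214)*F = (-147*(-224) + 214)*(-38) = (32928 + 214)*(-38) = 33142*(-38) = -1259396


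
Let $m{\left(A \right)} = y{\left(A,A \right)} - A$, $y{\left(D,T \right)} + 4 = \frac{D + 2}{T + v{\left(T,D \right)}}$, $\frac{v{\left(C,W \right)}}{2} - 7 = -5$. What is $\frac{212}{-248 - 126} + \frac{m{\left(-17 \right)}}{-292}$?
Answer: $- \frac{109196}{177463} \approx -0.61532$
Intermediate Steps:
$v{\left(C,W \right)} = 4$ ($v{\left(C,W \right)} = 14 + 2 \left(-5\right) = 14 - 10 = 4$)
$y{\left(D,T \right)} = -4 + \frac{2 + D}{4 + T}$ ($y{\left(D,T \right)} = -4 + \frac{D + 2}{T + 4} = -4 + \frac{2 + D}{4 + T}$)
$m{\left(A \right)} = - A + \frac{-14 - 3 A}{4 + A}$ ($m{\left(A \right)} = \frac{-14 + A - 4 A}{4 + A} - A = \frac{-14 - 3 A}{4 + A} - A = - A + \frac{-14 - 3 A}{4 + A}$)
$\frac{212}{-248 - 126} + \frac{m{\left(-17 \right)}}{-292} = \frac{212}{-248 - 126} + \frac{\frac{1}{4 - 17} \left(-14 - \left(-17\right)^{2} - -119\right)}{-292} = \frac{212}{-248 - 126} + \frac{-14 - 289 + 119}{-13} \left(- \frac{1}{292}\right) = \frac{212}{-374} + - \frac{-14 - 289 + 119}{13} \left(- \frac{1}{292}\right) = 212 \left(- \frac{1}{374}\right) + \left(- \frac{1}{13}\right) \left(-184\right) \left(- \frac{1}{292}\right) = - \frac{106}{187} + \frac{184}{13} \left(- \frac{1}{292}\right) = - \frac{106}{187} - \frac{46}{949} = - \frac{109196}{177463}$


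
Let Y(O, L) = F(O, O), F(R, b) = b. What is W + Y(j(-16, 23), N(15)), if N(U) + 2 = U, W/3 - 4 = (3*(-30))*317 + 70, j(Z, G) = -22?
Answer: -85390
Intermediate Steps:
W = -85368 (W = 12 + 3*((3*(-30))*317 + 70) = 12 + 3*(-90*317 + 70) = 12 + 3*(-28530 + 70) = 12 + 3*(-28460) = 12 - 85380 = -85368)
N(U) = -2 + U
Y(O, L) = O
W + Y(j(-16, 23), N(15)) = -85368 - 22 = -85390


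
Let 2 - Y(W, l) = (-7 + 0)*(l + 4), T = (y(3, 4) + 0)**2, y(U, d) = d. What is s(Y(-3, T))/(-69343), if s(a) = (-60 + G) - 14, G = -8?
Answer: 82/69343 ≈ 0.0011825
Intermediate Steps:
T = 16 (T = (4 + 0)**2 = 4**2 = 16)
Y(W, l) = 30 + 7*l (Y(W, l) = 2 - (-7 + 0)*(l + 4) = 2 - (-7)*(4 + l) = 2 - (-28 - 7*l) = 2 + (28 + 7*l) = 30 + 7*l)
s(a) = -82 (s(a) = (-60 - 8) - 14 = -68 - 14 = -82)
s(Y(-3, T))/(-69343) = -82/(-69343) = -82*(-1/69343) = 82/69343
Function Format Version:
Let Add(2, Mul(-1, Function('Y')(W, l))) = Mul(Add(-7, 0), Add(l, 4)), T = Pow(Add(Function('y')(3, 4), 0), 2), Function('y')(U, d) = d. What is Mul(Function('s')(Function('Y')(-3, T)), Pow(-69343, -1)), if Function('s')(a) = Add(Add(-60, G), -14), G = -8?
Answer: Rational(82, 69343) ≈ 0.0011825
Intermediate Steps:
T = 16 (T = Pow(Add(4, 0), 2) = Pow(4, 2) = 16)
Function('Y')(W, l) = Add(30, Mul(7, l)) (Function('Y')(W, l) = Add(2, Mul(-1, Mul(Add(-7, 0), Add(l, 4)))) = Add(2, Mul(-1, Mul(-7, Add(4, l)))) = Add(2, Mul(-1, Add(-28, Mul(-7, l)))) = Add(2, Add(28, Mul(7, l))) = Add(30, Mul(7, l)))
Function('s')(a) = -82 (Function('s')(a) = Add(Add(-60, -8), -14) = Add(-68, -14) = -82)
Mul(Function('s')(Function('Y')(-3, T)), Pow(-69343, -1)) = Mul(-82, Pow(-69343, -1)) = Mul(-82, Rational(-1, 69343)) = Rational(82, 69343)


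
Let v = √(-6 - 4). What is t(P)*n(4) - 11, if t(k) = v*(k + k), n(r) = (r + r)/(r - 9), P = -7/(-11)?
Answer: -11 - 112*I*√10/55 ≈ -11.0 - 6.4395*I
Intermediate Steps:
P = 7/11 (P = -7*(-1/11) = 7/11 ≈ 0.63636)
n(r) = 2*r/(-9 + r) (n(r) = (2*r)/(-9 + r) = 2*r/(-9 + r))
v = I*√10 (v = √(-10) = I*√10 ≈ 3.1623*I)
t(k) = 2*I*k*√10 (t(k) = (I*√10)*(k + k) = (I*√10)*(2*k) = 2*I*k*√10)
t(P)*n(4) - 11 = (2*I*(7/11)*√10)*(2*4/(-9 + 4)) - 11 = (14*I*√10/11)*(2*4/(-5)) - 11 = (14*I*√10/11)*(2*4*(-⅕)) - 11 = (14*I*√10/11)*(-8/5) - 11 = -112*I*√10/55 - 11 = -11 - 112*I*√10/55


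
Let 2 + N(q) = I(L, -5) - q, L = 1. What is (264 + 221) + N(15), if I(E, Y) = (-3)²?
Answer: 477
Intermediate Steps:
I(E, Y) = 9
N(q) = 7 - q (N(q) = -2 + (9 - q) = 7 - q)
(264 + 221) + N(15) = (264 + 221) + (7 - 1*15) = 485 + (7 - 15) = 485 - 8 = 477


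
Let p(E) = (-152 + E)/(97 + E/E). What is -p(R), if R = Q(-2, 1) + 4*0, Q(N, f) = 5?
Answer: 3/2 ≈ 1.5000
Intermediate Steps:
R = 5 (R = 5 + 4*0 = 5 + 0 = 5)
p(E) = -76/49 + E/98 (p(E) = (-152 + E)/(97 + 1) = (-152 + E)/98 = (-152 + E)*(1/98) = -76/49 + E/98)
-p(R) = -(-76/49 + (1/98)*5) = -(-76/49 + 5/98) = -1*(-3/2) = 3/2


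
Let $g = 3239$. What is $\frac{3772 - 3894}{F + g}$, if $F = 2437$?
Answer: $- \frac{61}{2838} \approx -0.021494$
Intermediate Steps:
$\frac{3772 - 3894}{F + g} = \frac{3772 - 3894}{2437 + 3239} = - \frac{122}{5676} = \left(-122\right) \frac{1}{5676} = - \frac{61}{2838}$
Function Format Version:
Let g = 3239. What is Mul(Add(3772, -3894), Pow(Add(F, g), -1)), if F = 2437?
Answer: Rational(-61, 2838) ≈ -0.021494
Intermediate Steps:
Mul(Add(3772, -3894), Pow(Add(F, g), -1)) = Mul(Add(3772, -3894), Pow(Add(2437, 3239), -1)) = Mul(-122, Pow(5676, -1)) = Mul(-122, Rational(1, 5676)) = Rational(-61, 2838)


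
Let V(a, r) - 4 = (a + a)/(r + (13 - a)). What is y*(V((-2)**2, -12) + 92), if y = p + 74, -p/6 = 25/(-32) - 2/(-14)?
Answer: 43585/6 ≈ 7264.2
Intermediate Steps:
p = 429/112 (p = -6*(25/(-32) - 2/(-14)) = -6*(25*(-1/32) - 2*(-1/14)) = -6*(-25/32 + 1/7) = -6*(-143/224) = 429/112 ≈ 3.8304)
V(a, r) = 4 + 2*a/(13 + r - a) (V(a, r) = 4 + (a + a)/(r + (13 - a)) = 4 + (2*a)/(13 + r - a) = 4 + 2*a/(13 + r - a))
y = 8717/112 (y = 429/112 + 74 = 8717/112 ≈ 77.830)
y*(V((-2)**2, -12) + 92) = 8717*(2*(26 - 1*(-2)**2 + 2*(-12))/(13 - 12 - 1*(-2)**2) + 92)/112 = 8717*(2*(26 - 1*4 - 24)/(13 - 12 - 1*4) + 92)/112 = 8717*(2*(26 - 4 - 24)/(13 - 12 - 4) + 92)/112 = 8717*(2*(-2)/(-3) + 92)/112 = 8717*(2*(-1/3)*(-2) + 92)/112 = 8717*(4/3 + 92)/112 = (8717/112)*(280/3) = 43585/6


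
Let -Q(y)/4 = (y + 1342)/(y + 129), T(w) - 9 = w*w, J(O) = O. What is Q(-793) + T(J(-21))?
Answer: 75249/166 ≈ 453.31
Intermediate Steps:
T(w) = 9 + w² (T(w) = 9 + w*w = 9 + w²)
Q(y) = -4*(1342 + y)/(129 + y) (Q(y) = -4*(y + 1342)/(y + 129) = -4*(1342 + y)/(129 + y))
Q(-793) + T(J(-21)) = 4*(-1342 - 1*(-793))/(129 - 793) + (9 + (-21)²) = 4*(-1342 + 793)/(-664) + (9 + 441) = 4*(-1/664)*(-549) + 450 = 549/166 + 450 = 75249/166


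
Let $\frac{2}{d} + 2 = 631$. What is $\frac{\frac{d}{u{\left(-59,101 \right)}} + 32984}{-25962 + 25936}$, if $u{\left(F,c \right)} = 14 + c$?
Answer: $- \frac{1192948821}{940355} \approx -1268.6$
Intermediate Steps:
$d = \frac{2}{629}$ ($d = \frac{2}{-2 + 631} = \frac{2}{629} \approx 0.0031797$)
$\frac{\frac{d}{u{\left(-59,101 \right)}} + 32984}{-25962 + 25936} = \frac{\frac{2}{629 \left(14 + 101\right)} + 32984}{-25962 + 25936} = \frac{\frac{2}{629 \cdot 115} + 32984}{-26} = \left(\frac{2}{629} \cdot \frac{1}{115} + 32984\right) \left(- \frac{1}{26}\right) = \left(\frac{2}{72335} + 32984\right) \left(- \frac{1}{26}\right) = \frac{2385897642}{72335} \left(- \frac{1}{26}\right) = - \frac{1192948821}{940355}$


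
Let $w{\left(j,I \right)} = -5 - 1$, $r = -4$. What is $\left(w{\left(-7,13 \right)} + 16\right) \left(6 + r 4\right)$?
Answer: $-100$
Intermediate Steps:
$w{\left(j,I \right)} = -6$ ($w{\left(j,I \right)} = -5 - 1 = -6$)
$\left(w{\left(-7,13 \right)} + 16\right) \left(6 + r 4\right) = \left(-6 + 16\right) \left(6 - 16\right) = 10 \left(6 - 16\right) = 10 \left(-10\right) = -100$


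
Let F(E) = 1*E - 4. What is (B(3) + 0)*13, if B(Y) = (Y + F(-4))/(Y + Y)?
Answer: -65/6 ≈ -10.833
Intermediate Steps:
F(E) = -4 + E (F(E) = E - 4 = -4 + E)
B(Y) = (-8 + Y)/(2*Y) (B(Y) = (Y + (-4 - 4))/(Y + Y) = (Y - 8)/((2*Y)) = (-8 + Y)*(1/(2*Y)) = (-8 + Y)/(2*Y))
(B(3) + 0)*13 = ((½)*(-8 + 3)/3 + 0)*13 = ((½)*(⅓)*(-5) + 0)*13 = (-⅚ + 0)*13 = -⅚*13 = -65/6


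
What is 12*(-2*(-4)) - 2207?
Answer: -2111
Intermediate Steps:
12*(-2*(-4)) - 2207 = 12*8 - 2207 = 96 - 2207 = -2111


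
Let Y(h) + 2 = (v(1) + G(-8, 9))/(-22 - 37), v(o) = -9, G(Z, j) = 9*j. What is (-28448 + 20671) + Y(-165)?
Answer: -459033/59 ≈ -7780.2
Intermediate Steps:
Y(h) = -190/59 (Y(h) = -2 + (-9 + 9*9)/(-22 - 37) = -2 + (-9 + 81)/(-59) = -2 + 72*(-1/59) = -2 - 72/59 = -190/59)
(-28448 + 20671) + Y(-165) = (-28448 + 20671) - 190/59 = -7777 - 190/59 = -459033/59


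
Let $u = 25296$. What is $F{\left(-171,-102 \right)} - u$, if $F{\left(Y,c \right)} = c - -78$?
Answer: $-25320$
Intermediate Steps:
$F{\left(Y,c \right)} = 78 + c$ ($F{\left(Y,c \right)} = c + 78 = 78 + c$)
$F{\left(-171,-102 \right)} - u = \left(78 - 102\right) - 25296 = -24 - 25296 = -25320$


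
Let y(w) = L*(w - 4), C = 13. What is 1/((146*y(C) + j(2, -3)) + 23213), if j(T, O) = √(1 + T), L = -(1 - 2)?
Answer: 24527/601573726 - √3/601573726 ≈ 4.0769e-5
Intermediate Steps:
L = 1 (L = -1*(-1) = 1)
y(w) = -4 + w (y(w) = 1*(w - 4) = 1*(-4 + w) = -4 + w)
1/((146*y(C) + j(2, -3)) + 23213) = 1/((146*(-4 + 13) + √(1 + 2)) + 23213) = 1/((146*9 + √3) + 23213) = 1/((1314 + √3) + 23213) = 1/(24527 + √3)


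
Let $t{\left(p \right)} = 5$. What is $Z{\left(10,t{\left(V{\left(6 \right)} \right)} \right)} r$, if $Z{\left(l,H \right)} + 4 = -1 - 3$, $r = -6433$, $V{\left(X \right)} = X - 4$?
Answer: $51464$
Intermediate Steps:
$V{\left(X \right)} = -4 + X$ ($V{\left(X \right)} = X - 4 = -4 + X$)
$Z{\left(l,H \right)} = -8$ ($Z{\left(l,H \right)} = -4 - 4 = -8$)
$Z{\left(10,t{\left(V{\left(6 \right)} \right)} \right)} r = \left(-8\right) \left(-6433\right) = 51464$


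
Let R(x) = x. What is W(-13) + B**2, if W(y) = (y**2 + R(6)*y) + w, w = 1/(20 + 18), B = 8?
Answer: 5891/38 ≈ 155.03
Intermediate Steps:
w = 1/38 ≈ 0.026316
W(y) = 1/38 + y**2 + 6*y (W(y) = (y**2 + 6*y) + 1/38 = 1/38 + y**2 + 6*y)
W(-13) + B**2 = (1/38 + (-13)**2 + 6*(-13)) + 8**2 = (1/38 + 169 - 78) + 64 = 3459/38 + 64 = 5891/38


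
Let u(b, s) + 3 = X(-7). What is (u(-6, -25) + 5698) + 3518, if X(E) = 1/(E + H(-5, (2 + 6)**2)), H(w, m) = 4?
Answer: 27638/3 ≈ 9212.7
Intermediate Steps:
X(E) = 1/(4 + E) (X(E) = 1/(E + 4) = 1/(4 + E))
u(b, s) = -10/3 (u(b, s) = -3 + 1/(4 - 7) = -3 + 1/(-3) = -3 - 1/3 = -10/3)
(u(-6, -25) + 5698) + 3518 = (-10/3 + 5698) + 3518 = 17084/3 + 3518 = 27638/3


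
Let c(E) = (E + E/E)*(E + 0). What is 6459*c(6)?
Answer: 271278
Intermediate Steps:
c(E) = E*(1 + E) (c(E) = (E + 1)*E = (1 + E)*E = E*(1 + E))
6459*c(6) = 6459*(6*(1 + 6)) = 6459*(6*7) = 6459*42 = 271278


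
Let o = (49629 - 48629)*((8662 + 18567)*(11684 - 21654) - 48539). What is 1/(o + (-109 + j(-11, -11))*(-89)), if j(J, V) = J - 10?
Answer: -1/271521657430 ≈ -3.6829e-12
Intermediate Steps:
j(J, V) = -10 + J
o = -271521669000 (o = 1000*(27229*(-9970) - 48539) = 1000*(-271473130 - 48539) = 1000*(-271521669) = -271521669000)
1/(o + (-109 + j(-11, -11))*(-89)) = 1/(-271521669000 + (-109 + (-10 - 11))*(-89)) = 1/(-271521669000 + (-109 - 21)*(-89)) = 1/(-271521669000 - 130*(-89)) = 1/(-271521669000 + 11570) = 1/(-271521657430) = -1/271521657430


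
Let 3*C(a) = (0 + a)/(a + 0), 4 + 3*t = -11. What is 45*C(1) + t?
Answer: 10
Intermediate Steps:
t = -5 (t = -4/3 + (⅓)*(-11) = -4/3 - 11/3 = -5)
C(a) = ⅓ (C(a) = ((0 + a)/(a + 0))/3 = (a/a)/3 = (⅓)*1 = ⅓)
45*C(1) + t = 45*(⅓) - 5 = 15 - 5 = 10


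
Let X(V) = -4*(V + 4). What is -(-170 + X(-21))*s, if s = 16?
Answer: 1632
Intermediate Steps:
X(V) = -16 - 4*V (X(V) = -4*(4 + V) = -16 - 4*V)
-(-170 + X(-21))*s = -(-170 + (-16 - 4*(-21)))*16 = -(-170 + (-16 + 84))*16 = -(-170 + 68)*16 = -(-102)*16 = -1*(-1632) = 1632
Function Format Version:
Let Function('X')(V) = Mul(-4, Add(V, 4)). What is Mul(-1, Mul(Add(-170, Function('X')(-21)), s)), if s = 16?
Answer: 1632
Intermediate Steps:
Function('X')(V) = Add(-16, Mul(-4, V)) (Function('X')(V) = Mul(-4, Add(4, V)) = Add(-16, Mul(-4, V)))
Mul(-1, Mul(Add(-170, Function('X')(-21)), s)) = Mul(-1, Mul(Add(-170, Add(-16, Mul(-4, -21))), 16)) = Mul(-1, Mul(Add(-170, Add(-16, 84)), 16)) = Mul(-1, Mul(Add(-170, 68), 16)) = Mul(-1, Mul(-102, 16)) = Mul(-1, -1632) = 1632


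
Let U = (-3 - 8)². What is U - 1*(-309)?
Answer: 430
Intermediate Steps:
U = 121 (U = (-11)² = 121)
U - 1*(-309) = 121 - 1*(-309) = 121 + 309 = 430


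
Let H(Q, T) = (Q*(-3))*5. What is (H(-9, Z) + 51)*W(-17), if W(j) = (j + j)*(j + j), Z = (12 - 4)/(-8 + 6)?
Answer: 215016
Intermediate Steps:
Z = -4 (Z = 8/(-2) = 8*(-½) = -4)
H(Q, T) = -15*Q (H(Q, T) = -3*Q*5 = -15*Q)
W(j) = 4*j² (W(j) = (2*j)*(2*j) = 4*j²)
(H(-9, Z) + 51)*W(-17) = (-15*(-9) + 51)*(4*(-17)²) = (135 + 51)*(4*289) = 186*1156 = 215016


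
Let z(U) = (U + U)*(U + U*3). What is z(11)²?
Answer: 937024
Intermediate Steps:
z(U) = 8*U² (z(U) = (2*U)*(U + 3*U) = (2*U)*(4*U) = 8*U²)
z(11)² = (8*11²)² = (8*121)² = 968² = 937024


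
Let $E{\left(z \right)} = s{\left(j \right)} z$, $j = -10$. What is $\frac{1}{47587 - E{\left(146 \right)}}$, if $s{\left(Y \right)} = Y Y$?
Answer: $\frac{1}{32987} \approx 3.0315 \cdot 10^{-5}$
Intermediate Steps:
$s{\left(Y \right)} = Y^{2}$
$E{\left(z \right)} = 100 z$ ($E{\left(z \right)} = \left(-10\right)^{2} z = 100 z$)
$\frac{1}{47587 - E{\left(146 \right)}} = \frac{1}{47587 - 100 \cdot 146} = \frac{1}{47587 - 14600} = \frac{1}{32987}$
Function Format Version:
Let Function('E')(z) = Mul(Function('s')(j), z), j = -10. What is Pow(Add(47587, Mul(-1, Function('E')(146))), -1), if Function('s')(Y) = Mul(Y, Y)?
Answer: Rational(1, 32987) ≈ 3.0315e-5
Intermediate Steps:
Function('s')(Y) = Pow(Y, 2)
Function('E')(z) = Mul(100, z) (Function('E')(z) = Mul(Pow(-10, 2), z) = Mul(100, z))
Pow(Add(47587, Mul(-1, Function('E')(146))), -1) = Pow(Add(47587, Mul(-1, Mul(100, 146))), -1) = Pow(Add(47587, Mul(-1, 14600)), -1) = Pow(Add(47587, -14600), -1) = Pow(32987, -1) = Rational(1, 32987)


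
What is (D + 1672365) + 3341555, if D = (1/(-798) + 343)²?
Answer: 3267803118049/636804 ≈ 5.1316e+6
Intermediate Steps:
D = 74918806369/636804 (D = (-1/798 + 343)² = (273713/798)² = 74918806369/636804 ≈ 1.1765e+5)
(D + 1672365) + 3341555 = (74918806369/636804 + 1672365) + 3341555 = 1139887527829/636804 + 3341555 = 3267803118049/636804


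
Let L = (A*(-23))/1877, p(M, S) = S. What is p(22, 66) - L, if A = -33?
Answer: 123123/1877 ≈ 65.596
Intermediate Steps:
L = 759/1877 (L = -33*(-23)/1877 = 759*(1/1877) = 759/1877 ≈ 0.40437)
p(22, 66) - L = 66 - 1*759/1877 = 66 - 759/1877 = 123123/1877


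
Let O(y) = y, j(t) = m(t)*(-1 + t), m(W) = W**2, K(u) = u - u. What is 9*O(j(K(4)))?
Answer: 0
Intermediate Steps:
K(u) = 0
j(t) = t**2*(-1 + t)
9*O(j(K(4))) = 9*(0**2*(-1 + 0)) = 9*(0*(-1)) = 9*0 = 0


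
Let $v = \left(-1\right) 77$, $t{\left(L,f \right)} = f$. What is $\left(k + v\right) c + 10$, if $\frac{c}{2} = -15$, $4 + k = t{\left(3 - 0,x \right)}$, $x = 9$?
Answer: $2170$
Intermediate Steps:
$k = 5$ ($k = -4 + 9 = 5$)
$v = -77$
$c = -30$ ($c = 2 \left(-15\right) = -30$)
$\left(k + v\right) c + 10 = \left(5 - 77\right) \left(-30\right) + 10 = \left(-72\right) \left(-30\right) + 10 = 2160 + 10 = 2170$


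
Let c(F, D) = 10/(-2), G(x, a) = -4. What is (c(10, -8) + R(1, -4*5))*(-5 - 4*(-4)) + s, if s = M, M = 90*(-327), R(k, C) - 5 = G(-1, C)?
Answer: -29474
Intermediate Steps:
c(F, D) = -5 (c(F, D) = 10*(-½) = -5)
R(k, C) = 1 (R(k, C) = 5 - 4 = 1)
M = -29430
s = -29430
(c(10, -8) + R(1, -4*5))*(-5 - 4*(-4)) + s = (-5 + 1)*(-5 - 4*(-4)) - 29430 = -4*(-5 + 16) - 29430 = -4*11 - 29430 = -44 - 29430 = -29474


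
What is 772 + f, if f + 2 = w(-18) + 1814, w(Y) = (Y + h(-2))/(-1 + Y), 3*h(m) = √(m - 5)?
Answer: 49114/19 - I*√7/57 ≈ 2584.9 - 0.046417*I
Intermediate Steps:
h(m) = √(-5 + m)/3 (h(m) = √(m - 5)/3 = √(-5 + m)/3)
w(Y) = (Y + I*√7/3)/(-1 + Y) (w(Y) = (Y + √(-5 - 2)/3)/(-1 + Y) = (Y + √(-7)/3)/(-1 + Y) = (Y + (I*√7)/3)/(-1 + Y) = (Y + I*√7/3)/(-1 + Y))
f = 34446/19 - I*√7/57 (f = -2 + ((-18 + I*√7/3)/(-1 - 18) + 1814) = -2 + ((-18 + I*√7/3)/(-19) + 1814) = -2 + (-(-18 + I*√7/3)/19 + 1814) = -2 + ((18/19 - I*√7/57) + 1814) = -2 + (34484/19 - I*√7/57) = 34446/19 - I*√7/57 ≈ 1812.9 - 0.046417*I)
772 + f = 772 + (34446/19 - I*√7/57) = 49114/19 - I*√7/57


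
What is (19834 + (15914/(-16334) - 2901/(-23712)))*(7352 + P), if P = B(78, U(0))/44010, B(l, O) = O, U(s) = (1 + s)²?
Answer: 414245700373787401633/2840932111680 ≈ 1.4581e+8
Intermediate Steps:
P = 1/44010 (P = (1 + 0)²/44010 = 1²*(1/44010) = 1*(1/44010) = 1/44010 ≈ 2.2722e-5)
(19834 + (15914/(-16334) - 2901/(-23712)))*(7352 + P) = (19834 + (15914/(-16334) - 2901/(-23712)))*(7352 + 1/44010) = (19834 + (15914*(-1/16334) - 2901*(-1/23712)))*(323561521/44010) = (19834 + (-7957/8167 + 967/7904))*(323561521/44010) = (19834 - 54994639/64551968)*(323561521/44010) = (1280268738673/64551968)*(323561521/44010) = 414245700373787401633/2840932111680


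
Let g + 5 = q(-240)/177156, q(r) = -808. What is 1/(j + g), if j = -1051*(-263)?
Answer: 44289/12241833710 ≈ 3.6178e-6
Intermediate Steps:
j = 276413
g = -221647/44289 (g = -5 - 808/177156 = -5 - 808*1/177156 = -5 - 202/44289 = -221647/44289 ≈ -5.0046)
1/(j + g) = 1/(276413 - 221647/44289) = 1/(12241833710/44289) = 44289/12241833710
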